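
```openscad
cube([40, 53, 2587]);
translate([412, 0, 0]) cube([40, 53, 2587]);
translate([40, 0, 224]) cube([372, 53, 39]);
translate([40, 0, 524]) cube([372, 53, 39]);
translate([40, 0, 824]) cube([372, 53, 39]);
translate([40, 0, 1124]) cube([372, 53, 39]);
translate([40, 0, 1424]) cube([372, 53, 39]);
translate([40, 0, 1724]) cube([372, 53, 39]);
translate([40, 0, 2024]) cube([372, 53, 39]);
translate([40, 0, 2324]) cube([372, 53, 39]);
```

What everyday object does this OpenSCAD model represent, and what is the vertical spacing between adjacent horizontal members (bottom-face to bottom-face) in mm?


A ladder. The rung spacing is 300 mm.

Two tall 40×53 posts with 8 short bars between them — a ladder. Adjacent rungs sit at z = 224 and z = 524, so the spacing is 524 − 224 = 300 mm.


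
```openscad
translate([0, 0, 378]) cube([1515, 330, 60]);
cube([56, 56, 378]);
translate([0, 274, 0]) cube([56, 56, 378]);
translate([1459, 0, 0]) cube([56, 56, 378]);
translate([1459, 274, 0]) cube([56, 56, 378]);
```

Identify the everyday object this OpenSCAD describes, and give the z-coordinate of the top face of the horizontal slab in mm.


A bench. The seat-top height is 438 mm.

A long slab on four corner posts — a bench. The slab sits at z = 378 with thickness 60, so the top is 378 + 60 = 438 mm.


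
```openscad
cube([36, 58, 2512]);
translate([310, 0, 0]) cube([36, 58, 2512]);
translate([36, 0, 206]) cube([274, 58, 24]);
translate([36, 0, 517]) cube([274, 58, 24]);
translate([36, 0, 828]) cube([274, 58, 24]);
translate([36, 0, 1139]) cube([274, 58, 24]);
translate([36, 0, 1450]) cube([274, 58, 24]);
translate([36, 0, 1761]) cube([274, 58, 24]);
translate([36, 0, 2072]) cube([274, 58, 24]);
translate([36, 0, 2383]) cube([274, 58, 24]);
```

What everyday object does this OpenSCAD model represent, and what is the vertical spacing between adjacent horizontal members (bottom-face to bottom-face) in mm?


A ladder. The rung spacing is 311 mm.

Two tall 36×58 posts with 8 short bars between them — a ladder. Adjacent rungs sit at z = 206 and z = 517, so the spacing is 517 − 206 = 311 mm.


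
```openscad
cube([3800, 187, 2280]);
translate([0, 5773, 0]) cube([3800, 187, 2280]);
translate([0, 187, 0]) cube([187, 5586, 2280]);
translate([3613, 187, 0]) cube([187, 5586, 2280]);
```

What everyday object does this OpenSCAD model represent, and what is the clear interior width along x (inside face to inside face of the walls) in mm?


A house (or room) frame. The interior width is 3426 mm.

Four 2280 mm walls enclosing a rectangle with no floor or roof — a room or house frame. Outside width is 3800 mm and wall thickness is 187 mm, so the interior width is 3800 − 2 × 187 = 3426 mm.


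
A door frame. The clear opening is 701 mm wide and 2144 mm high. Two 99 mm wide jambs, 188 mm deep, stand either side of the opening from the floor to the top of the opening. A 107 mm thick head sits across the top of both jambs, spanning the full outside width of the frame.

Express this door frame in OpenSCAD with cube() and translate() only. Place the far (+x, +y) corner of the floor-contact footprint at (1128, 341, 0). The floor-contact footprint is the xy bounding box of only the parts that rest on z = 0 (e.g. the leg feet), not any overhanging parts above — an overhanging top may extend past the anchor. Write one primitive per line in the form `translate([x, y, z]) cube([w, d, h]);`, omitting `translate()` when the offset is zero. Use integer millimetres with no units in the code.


translate([229, 153, 0]) cube([99, 188, 2144]);
translate([1029, 153, 0]) cube([99, 188, 2144]);
translate([229, 153, 2144]) cube([899, 188, 107]);


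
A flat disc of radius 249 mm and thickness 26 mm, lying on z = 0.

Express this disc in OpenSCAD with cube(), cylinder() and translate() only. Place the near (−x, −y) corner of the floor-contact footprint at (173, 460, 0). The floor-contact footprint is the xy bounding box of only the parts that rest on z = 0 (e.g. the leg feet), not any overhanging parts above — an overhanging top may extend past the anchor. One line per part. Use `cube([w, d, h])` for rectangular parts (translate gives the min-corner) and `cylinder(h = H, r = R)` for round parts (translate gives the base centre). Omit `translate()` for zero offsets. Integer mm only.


translate([422, 709, 0]) cylinder(h = 26, r = 249);


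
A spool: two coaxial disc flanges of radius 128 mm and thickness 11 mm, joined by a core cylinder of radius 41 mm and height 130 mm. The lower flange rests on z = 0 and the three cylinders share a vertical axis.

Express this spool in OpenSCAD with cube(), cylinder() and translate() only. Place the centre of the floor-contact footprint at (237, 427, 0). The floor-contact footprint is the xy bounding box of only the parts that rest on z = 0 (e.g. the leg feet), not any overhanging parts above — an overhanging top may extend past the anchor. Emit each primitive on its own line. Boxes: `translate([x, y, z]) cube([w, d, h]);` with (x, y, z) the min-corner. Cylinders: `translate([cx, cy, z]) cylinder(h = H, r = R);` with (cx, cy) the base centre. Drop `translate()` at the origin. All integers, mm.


translate([237, 427, 0]) cylinder(h = 11, r = 128);
translate([237, 427, 11]) cylinder(h = 130, r = 41);
translate([237, 427, 141]) cylinder(h = 11, r = 128);


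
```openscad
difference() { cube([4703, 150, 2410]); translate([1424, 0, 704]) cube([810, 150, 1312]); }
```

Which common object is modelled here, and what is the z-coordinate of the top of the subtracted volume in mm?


A wall with a window opening. The window head height is 2016 mm.

A wall with a rectangular opening subtracted — a window. Sill at z = 704, opening 1312 mm tall, so the head is at 704 + 1312 = 2016 mm.


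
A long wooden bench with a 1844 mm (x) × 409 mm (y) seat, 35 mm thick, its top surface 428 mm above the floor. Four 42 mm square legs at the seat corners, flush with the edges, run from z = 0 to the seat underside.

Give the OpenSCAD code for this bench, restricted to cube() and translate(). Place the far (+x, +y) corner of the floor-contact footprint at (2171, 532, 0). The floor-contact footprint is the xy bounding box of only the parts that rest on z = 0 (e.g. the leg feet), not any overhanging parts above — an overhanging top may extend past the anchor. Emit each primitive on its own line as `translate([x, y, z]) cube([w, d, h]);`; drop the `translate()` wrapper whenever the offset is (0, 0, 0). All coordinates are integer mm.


translate([327, 123, 393]) cube([1844, 409, 35]);
translate([327, 123, 0]) cube([42, 42, 393]);
translate([327, 490, 0]) cube([42, 42, 393]);
translate([2129, 123, 0]) cube([42, 42, 393]);
translate([2129, 490, 0]) cube([42, 42, 393]);


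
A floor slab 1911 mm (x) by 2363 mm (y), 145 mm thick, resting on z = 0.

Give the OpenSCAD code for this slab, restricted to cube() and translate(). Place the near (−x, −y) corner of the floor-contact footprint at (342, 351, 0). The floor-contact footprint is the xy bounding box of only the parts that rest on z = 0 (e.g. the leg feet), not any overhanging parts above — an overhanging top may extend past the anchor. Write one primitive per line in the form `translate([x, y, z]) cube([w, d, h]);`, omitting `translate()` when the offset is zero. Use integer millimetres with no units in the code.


translate([342, 351, 0]) cube([1911, 2363, 145]);


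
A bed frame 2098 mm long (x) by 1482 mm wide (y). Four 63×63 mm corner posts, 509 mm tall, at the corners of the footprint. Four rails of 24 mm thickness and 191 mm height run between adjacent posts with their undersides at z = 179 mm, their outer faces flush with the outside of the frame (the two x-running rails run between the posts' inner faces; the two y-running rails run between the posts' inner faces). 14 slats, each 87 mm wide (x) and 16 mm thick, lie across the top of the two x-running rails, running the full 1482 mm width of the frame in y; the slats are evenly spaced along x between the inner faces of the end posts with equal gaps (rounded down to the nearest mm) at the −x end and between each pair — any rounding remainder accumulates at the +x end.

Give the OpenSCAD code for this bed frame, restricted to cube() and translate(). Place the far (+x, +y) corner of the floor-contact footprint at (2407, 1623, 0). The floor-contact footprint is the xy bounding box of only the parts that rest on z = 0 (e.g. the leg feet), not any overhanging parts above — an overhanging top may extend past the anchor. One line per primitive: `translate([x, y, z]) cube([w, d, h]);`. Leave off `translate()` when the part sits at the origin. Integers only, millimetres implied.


translate([309, 141, 0]) cube([63, 63, 509]);
translate([309, 1560, 0]) cube([63, 63, 509]);
translate([2344, 141, 0]) cube([63, 63, 509]);
translate([2344, 1560, 0]) cube([63, 63, 509]);
translate([372, 141, 179]) cube([1972, 24, 191]);
translate([372, 1599, 179]) cube([1972, 24, 191]);
translate([309, 204, 179]) cube([24, 1356, 191]);
translate([2383, 204, 179]) cube([24, 1356, 191]);
translate([422, 141, 370]) cube([87, 1482, 16]);
translate([559, 141, 370]) cube([87, 1482, 16]);
translate([696, 141, 370]) cube([87, 1482, 16]);
translate([833, 141, 370]) cube([87, 1482, 16]);
translate([970, 141, 370]) cube([87, 1482, 16]);
translate([1107, 141, 370]) cube([87, 1482, 16]);
translate([1244, 141, 370]) cube([87, 1482, 16]);
translate([1381, 141, 370]) cube([87, 1482, 16]);
translate([1518, 141, 370]) cube([87, 1482, 16]);
translate([1655, 141, 370]) cube([87, 1482, 16]);
translate([1792, 141, 370]) cube([87, 1482, 16]);
translate([1929, 141, 370]) cube([87, 1482, 16]);
translate([2066, 141, 370]) cube([87, 1482, 16]);
translate([2203, 141, 370]) cube([87, 1482, 16]);


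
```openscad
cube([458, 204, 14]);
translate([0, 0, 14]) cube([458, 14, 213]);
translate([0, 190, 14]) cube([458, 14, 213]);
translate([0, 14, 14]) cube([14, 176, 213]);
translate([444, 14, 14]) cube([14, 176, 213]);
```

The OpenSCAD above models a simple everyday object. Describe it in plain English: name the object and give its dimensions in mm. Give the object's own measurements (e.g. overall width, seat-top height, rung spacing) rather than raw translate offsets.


An open-topped rectangular box: outside dimensions 458×204×227 mm, with a uniform wall and base thickness of 14 mm. The base is a full 458×204 slab on the floor; four walls sit on top of the base. The front and back walls (the −y and +y sides) span the full width; the two side walls fit between them.


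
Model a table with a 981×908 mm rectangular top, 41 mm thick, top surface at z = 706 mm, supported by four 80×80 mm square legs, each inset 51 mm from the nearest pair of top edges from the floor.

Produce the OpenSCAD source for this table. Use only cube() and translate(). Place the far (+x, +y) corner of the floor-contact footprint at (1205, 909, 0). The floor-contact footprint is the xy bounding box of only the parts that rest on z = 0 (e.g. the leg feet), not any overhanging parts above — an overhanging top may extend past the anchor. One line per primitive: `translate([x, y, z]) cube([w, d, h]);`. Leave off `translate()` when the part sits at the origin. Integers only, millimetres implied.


translate([275, 52, 665]) cube([981, 908, 41]);
translate([326, 103, 0]) cube([80, 80, 665]);
translate([1125, 103, 0]) cube([80, 80, 665]);
translate([326, 829, 0]) cube([80, 80, 665]);
translate([1125, 829, 0]) cube([80, 80, 665]);


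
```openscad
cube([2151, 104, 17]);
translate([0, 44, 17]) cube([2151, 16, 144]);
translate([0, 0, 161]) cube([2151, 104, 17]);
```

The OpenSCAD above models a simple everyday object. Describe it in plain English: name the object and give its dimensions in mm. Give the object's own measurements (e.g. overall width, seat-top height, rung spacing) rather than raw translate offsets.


An I-beam lying along x, 2151 mm long. Overall section height 178 mm. Two flanges 104 mm wide (y) and 17 mm thick, one on the floor and one at the top; a web 16 mm thick runs between them, centred on the flange width.


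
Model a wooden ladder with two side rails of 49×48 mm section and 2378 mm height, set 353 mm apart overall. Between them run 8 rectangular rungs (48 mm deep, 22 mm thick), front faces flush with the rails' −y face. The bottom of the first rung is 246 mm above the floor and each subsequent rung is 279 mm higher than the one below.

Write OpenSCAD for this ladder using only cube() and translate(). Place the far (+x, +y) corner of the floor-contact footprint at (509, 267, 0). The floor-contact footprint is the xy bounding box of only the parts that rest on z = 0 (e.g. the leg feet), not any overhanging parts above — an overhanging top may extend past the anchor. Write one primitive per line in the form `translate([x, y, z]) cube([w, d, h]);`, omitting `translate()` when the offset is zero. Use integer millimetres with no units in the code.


// rung span = 353 - 2*49 = 255
// rung[k] z = 246 + k*279
translate([156, 219, 0]) cube([49, 48, 2378]);
translate([460, 219, 0]) cube([49, 48, 2378]);
translate([205, 219, 246]) cube([255, 48, 22]);
translate([205, 219, 525]) cube([255, 48, 22]);
translate([205, 219, 804]) cube([255, 48, 22]);
translate([205, 219, 1083]) cube([255, 48, 22]);
translate([205, 219, 1362]) cube([255, 48, 22]);
translate([205, 219, 1641]) cube([255, 48, 22]);
translate([205, 219, 1920]) cube([255, 48, 22]);
translate([205, 219, 2199]) cube([255, 48, 22]);


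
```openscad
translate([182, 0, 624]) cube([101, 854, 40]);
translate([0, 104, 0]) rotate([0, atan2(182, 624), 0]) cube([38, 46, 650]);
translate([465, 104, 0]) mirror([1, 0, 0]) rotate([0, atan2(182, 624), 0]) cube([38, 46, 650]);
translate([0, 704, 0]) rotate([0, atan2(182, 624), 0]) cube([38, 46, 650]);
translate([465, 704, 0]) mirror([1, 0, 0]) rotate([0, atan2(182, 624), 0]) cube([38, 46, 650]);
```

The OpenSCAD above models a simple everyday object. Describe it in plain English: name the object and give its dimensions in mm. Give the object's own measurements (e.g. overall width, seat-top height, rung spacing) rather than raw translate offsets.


A sawhorse. A 101×854×40 mm beam (x, y, z) sits on two A-frame leg pairs. Each pair is two raked legs of 38×46 mm section (46 mm along y) splaying symmetrically in x. Each leg rises 624 mm vertically over 182 mm of horizontal reach and is 650 mm long along its own axis. Every leg's outer bottom edge rests on the floor and its outer top edge meets a bottom edge of the beam — the left legs (tilting toward +x) meet the beam's −x bottom edge, the right legs (their mirror images, tilting toward −x) meet its +x bottom edge — so the leg tops tuck under the beam, the beam's underside is 624 mm above the floor, and the feet are 465 mm apart outside-to-outside with the beam centred between them. The two leg pairs are set in 104 mm from either end of the beam.


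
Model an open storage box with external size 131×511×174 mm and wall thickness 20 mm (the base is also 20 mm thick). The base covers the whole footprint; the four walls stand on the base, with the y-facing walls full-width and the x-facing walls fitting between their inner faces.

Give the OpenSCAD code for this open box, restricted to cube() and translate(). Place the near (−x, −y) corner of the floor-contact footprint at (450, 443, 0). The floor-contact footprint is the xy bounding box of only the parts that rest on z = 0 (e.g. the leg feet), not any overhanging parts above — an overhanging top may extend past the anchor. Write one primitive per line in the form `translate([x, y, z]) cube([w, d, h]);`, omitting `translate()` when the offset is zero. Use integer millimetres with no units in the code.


translate([450, 443, 0]) cube([131, 511, 20]);
translate([450, 443, 20]) cube([131, 20, 154]);
translate([450, 934, 20]) cube([131, 20, 154]);
translate([450, 463, 20]) cube([20, 471, 154]);
translate([561, 463, 20]) cube([20, 471, 154]);


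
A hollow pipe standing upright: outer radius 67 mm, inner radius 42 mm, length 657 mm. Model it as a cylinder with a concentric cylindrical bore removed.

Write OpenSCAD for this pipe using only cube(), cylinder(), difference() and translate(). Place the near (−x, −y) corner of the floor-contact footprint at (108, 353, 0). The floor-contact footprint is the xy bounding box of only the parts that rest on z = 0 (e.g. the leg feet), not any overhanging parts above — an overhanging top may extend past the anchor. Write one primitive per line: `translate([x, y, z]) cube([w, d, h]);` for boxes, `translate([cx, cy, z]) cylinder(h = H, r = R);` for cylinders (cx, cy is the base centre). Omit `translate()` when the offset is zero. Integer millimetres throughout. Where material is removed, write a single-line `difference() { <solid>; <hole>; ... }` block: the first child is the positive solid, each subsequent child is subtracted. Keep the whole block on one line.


difference() { translate([175, 420, 0]) cylinder(h = 657, r = 67); translate([175, 420, 0]) cylinder(h = 657, r = 42); }


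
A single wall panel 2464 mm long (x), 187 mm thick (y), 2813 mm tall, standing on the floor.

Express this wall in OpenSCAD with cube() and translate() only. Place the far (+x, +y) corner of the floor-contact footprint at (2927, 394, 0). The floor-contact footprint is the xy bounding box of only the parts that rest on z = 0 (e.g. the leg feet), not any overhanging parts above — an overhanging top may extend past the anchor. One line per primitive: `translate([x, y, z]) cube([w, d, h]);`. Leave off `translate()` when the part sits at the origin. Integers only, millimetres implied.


translate([463, 207, 0]) cube([2464, 187, 2813]);


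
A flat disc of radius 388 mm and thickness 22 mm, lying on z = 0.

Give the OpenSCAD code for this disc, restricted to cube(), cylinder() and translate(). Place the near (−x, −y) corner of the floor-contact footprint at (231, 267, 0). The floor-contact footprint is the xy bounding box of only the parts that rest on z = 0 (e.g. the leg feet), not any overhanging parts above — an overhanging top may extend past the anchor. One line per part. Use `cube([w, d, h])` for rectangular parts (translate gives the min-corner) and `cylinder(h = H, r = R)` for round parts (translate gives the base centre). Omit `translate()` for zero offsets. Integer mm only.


translate([619, 655, 0]) cylinder(h = 22, r = 388);


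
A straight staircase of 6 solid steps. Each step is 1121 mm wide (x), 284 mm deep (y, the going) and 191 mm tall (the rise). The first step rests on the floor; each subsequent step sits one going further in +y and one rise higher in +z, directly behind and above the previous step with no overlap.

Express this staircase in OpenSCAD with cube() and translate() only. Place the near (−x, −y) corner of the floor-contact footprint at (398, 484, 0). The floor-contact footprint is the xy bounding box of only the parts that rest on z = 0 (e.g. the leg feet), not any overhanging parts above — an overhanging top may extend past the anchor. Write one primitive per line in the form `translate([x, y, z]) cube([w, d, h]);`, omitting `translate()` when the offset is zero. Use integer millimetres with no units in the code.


translate([398, 484, 0]) cube([1121, 284, 191]);
translate([398, 768, 191]) cube([1121, 284, 191]);
translate([398, 1052, 382]) cube([1121, 284, 191]);
translate([398, 1336, 573]) cube([1121, 284, 191]);
translate([398, 1620, 764]) cube([1121, 284, 191]);
translate([398, 1904, 955]) cube([1121, 284, 191]);


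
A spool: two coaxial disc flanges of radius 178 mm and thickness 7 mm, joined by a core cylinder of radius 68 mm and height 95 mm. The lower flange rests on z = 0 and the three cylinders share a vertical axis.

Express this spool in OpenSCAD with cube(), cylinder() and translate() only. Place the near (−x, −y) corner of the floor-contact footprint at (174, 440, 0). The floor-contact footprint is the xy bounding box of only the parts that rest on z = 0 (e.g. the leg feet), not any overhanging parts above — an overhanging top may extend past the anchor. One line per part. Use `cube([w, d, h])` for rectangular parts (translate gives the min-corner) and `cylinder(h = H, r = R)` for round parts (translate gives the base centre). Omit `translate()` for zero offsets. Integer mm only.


translate([352, 618, 0]) cylinder(h = 7, r = 178);
translate([352, 618, 7]) cylinder(h = 95, r = 68);
translate([352, 618, 102]) cylinder(h = 7, r = 178);


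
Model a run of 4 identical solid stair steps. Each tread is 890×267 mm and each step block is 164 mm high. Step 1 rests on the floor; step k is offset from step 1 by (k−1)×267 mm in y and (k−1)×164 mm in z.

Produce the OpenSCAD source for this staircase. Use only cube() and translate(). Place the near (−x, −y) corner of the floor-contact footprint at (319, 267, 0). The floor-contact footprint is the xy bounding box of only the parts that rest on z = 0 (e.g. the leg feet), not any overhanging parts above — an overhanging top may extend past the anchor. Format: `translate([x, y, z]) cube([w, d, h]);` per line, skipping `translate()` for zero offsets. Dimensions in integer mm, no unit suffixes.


translate([319, 267, 0]) cube([890, 267, 164]);
translate([319, 534, 164]) cube([890, 267, 164]);
translate([319, 801, 328]) cube([890, 267, 164]);
translate([319, 1068, 492]) cube([890, 267, 164]);


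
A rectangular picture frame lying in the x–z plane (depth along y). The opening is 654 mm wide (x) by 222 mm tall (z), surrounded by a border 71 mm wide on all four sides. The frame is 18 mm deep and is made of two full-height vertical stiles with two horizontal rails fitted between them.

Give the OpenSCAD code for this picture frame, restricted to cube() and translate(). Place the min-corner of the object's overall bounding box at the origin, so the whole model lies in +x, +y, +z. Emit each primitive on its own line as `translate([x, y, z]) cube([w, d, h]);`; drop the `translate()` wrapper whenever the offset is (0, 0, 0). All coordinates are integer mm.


cube([71, 18, 364]);
translate([725, 0, 0]) cube([71, 18, 364]);
translate([71, 0, 0]) cube([654, 18, 71]);
translate([71, 0, 293]) cube([654, 18, 71]);


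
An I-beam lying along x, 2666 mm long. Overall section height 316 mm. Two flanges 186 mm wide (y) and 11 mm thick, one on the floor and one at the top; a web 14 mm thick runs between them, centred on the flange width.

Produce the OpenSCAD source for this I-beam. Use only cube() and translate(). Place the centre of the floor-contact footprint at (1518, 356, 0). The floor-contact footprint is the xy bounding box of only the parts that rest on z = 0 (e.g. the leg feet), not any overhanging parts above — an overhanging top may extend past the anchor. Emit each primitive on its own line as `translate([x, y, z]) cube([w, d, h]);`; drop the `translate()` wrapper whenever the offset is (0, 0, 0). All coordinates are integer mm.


translate([185, 263, 0]) cube([2666, 186, 11]);
translate([185, 349, 11]) cube([2666, 14, 294]);
translate([185, 263, 305]) cube([2666, 186, 11]);


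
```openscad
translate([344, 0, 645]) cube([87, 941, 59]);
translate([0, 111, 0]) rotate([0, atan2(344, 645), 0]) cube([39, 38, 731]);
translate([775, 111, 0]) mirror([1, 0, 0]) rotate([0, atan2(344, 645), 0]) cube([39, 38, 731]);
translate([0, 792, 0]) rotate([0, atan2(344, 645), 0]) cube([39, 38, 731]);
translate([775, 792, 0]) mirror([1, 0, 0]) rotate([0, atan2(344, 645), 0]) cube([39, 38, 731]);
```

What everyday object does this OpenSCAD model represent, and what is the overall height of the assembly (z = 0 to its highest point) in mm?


A sawhorse. The overall height is 704 mm.

A beam across two mirrored pairs of raked legs — a sawhorse. The beam's underside is at z = 645 (matching the legs' vertical rise in atan2(344, 645)) and the beam is 59 mm tall, so its top is at 645 + 59 = 704 mm. The raked legs top out at the beam's underside, so that is the highest point.


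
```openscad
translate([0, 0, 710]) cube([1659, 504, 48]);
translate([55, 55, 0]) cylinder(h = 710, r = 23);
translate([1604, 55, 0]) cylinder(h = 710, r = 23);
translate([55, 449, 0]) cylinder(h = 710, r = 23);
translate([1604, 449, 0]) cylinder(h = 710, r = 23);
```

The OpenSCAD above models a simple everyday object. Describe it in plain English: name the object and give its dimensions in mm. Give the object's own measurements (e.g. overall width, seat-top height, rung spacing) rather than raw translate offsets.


A rectangular dining table. The top is 1659×504×48 mm with its upper surface at z = 758 mm. It stands on four round legs of 46 mm diameter, each leg's bounding box inset 32 mm from the nearest pair of top edges, running from the floor to the underside of the top.


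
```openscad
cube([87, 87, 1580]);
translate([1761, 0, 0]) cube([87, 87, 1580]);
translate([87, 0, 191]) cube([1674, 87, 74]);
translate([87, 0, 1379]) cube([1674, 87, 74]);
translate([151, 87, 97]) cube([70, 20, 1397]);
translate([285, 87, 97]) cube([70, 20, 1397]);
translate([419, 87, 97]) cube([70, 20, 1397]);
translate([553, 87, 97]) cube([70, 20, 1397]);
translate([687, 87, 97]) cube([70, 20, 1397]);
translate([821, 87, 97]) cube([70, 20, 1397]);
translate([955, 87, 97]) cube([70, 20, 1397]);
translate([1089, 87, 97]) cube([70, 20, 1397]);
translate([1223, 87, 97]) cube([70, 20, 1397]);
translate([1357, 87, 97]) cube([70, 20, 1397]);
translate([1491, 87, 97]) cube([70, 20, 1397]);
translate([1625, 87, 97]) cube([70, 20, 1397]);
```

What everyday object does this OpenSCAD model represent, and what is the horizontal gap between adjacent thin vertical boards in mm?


A fence section. The picket gap is 64 mm.

Two posts, two rails, 12 pickets — a fence section. Span 1674 mm holds 12 pickets of 70 mm with 13 equal gaps: ⌊(1674 − 12·70) / 13⌋ = 64 mm.


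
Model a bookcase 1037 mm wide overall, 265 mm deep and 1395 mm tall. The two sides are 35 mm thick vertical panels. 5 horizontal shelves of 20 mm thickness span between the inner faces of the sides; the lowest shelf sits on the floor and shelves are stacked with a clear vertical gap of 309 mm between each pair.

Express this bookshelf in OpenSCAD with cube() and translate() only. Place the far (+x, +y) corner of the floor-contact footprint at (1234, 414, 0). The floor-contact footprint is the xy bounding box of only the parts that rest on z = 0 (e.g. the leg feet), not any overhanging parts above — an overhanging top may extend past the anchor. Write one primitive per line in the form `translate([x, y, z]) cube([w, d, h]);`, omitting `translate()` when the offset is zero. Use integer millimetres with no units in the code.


translate([197, 149, 0]) cube([35, 265, 1395]);
translate([1199, 149, 0]) cube([35, 265, 1395]);
translate([232, 149, 0]) cube([967, 265, 20]);
translate([232, 149, 329]) cube([967, 265, 20]);
translate([232, 149, 658]) cube([967, 265, 20]);
translate([232, 149, 987]) cube([967, 265, 20]);
translate([232, 149, 1316]) cube([967, 265, 20]);


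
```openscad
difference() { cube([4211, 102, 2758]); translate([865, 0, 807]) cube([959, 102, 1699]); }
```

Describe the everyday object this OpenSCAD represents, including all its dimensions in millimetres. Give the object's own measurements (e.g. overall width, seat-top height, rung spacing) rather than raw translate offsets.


A wall 4211 mm long (x), 102 mm thick (y), 2758 mm tall, with a rectangular window opening cut through it. The opening is 959 mm wide and 1699 mm tall; its sill is at z = 807 mm and its near (−x) edge is 865 mm from the wall's −x end. The opening passes through the full wall thickness.


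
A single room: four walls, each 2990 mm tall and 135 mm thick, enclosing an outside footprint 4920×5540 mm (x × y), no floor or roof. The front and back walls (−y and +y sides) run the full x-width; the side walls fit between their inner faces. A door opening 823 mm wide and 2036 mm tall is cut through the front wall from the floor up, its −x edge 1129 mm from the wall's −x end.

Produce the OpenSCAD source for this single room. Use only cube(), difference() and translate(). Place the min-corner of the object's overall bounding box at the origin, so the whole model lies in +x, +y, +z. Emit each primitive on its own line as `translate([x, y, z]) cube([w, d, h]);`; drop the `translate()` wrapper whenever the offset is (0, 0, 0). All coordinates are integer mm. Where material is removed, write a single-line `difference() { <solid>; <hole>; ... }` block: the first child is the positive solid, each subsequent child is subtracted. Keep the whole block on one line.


difference() { cube([4920, 135, 2990]); translate([1129, 0, 0]) cube([823, 135, 2036]); }
translate([0, 5405, 0]) cube([4920, 135, 2990]);
translate([0, 135, 0]) cube([135, 5270, 2990]);
translate([4785, 135, 0]) cube([135, 5270, 2990]);


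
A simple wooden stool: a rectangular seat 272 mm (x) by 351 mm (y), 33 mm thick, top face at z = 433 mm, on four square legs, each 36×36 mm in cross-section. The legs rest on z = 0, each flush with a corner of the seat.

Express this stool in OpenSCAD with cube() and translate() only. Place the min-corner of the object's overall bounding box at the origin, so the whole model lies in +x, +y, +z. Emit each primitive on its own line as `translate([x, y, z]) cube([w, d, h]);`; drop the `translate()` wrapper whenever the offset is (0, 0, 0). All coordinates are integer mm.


translate([0, 0, 400]) cube([272, 351, 33]);
cube([36, 36, 400]);
translate([236, 0, 0]) cube([36, 36, 400]);
translate([0, 315, 0]) cube([36, 36, 400]);
translate([236, 315, 0]) cube([36, 36, 400]);


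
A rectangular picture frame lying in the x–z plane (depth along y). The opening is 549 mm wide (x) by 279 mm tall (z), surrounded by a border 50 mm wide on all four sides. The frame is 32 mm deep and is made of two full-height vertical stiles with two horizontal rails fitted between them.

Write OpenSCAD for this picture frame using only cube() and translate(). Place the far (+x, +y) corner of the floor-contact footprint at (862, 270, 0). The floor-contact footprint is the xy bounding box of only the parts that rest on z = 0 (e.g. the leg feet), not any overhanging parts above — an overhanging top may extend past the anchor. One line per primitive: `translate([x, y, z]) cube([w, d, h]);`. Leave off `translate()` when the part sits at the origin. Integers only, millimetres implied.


translate([213, 238, 0]) cube([50, 32, 379]);
translate([812, 238, 0]) cube([50, 32, 379]);
translate([263, 238, 0]) cube([549, 32, 50]);
translate([263, 238, 329]) cube([549, 32, 50]);


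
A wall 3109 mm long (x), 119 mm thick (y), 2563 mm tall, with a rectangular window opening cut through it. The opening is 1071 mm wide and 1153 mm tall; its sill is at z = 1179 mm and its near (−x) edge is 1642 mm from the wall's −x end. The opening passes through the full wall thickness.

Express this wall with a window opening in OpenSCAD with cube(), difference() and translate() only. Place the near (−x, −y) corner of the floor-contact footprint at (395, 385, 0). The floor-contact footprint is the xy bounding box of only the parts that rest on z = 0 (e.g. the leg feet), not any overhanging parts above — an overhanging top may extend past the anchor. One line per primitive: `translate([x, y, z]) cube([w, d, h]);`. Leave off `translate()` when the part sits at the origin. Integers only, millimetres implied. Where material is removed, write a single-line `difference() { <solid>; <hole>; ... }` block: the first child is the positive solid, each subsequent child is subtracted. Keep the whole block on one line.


difference() { translate([395, 385, 0]) cube([3109, 119, 2563]); translate([2037, 385, 1179]) cube([1071, 119, 1153]); }


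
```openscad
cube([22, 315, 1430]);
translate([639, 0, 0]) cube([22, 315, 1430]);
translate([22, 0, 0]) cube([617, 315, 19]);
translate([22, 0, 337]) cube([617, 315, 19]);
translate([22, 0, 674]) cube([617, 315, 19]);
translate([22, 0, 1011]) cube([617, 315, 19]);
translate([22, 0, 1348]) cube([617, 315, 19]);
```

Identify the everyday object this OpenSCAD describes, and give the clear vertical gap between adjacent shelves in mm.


A bookshelf. The clear shelf gap is 318 mm.

Two tall side panels with 5 horizontal boards between them — a bookshelf. The first two shelf undersides are at z = 0 and z = 337; with shelf thickness 19, the clear gap is 337 − 0 − 19 = 318 mm.


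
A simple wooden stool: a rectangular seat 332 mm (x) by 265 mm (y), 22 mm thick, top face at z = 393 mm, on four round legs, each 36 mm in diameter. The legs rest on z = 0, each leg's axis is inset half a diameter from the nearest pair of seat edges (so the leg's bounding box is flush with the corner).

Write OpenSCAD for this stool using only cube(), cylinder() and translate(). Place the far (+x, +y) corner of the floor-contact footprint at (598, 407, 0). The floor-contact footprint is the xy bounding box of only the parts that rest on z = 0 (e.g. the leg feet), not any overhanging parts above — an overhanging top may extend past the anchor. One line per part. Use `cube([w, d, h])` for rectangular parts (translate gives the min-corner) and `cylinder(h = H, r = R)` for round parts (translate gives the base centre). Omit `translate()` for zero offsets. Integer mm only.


translate([266, 142, 371]) cube([332, 265, 22]);
translate([284, 160, 0]) cylinder(h = 371, r = 18);
translate([580, 160, 0]) cylinder(h = 371, r = 18);
translate([284, 389, 0]) cylinder(h = 371, r = 18);
translate([580, 389, 0]) cylinder(h = 371, r = 18);


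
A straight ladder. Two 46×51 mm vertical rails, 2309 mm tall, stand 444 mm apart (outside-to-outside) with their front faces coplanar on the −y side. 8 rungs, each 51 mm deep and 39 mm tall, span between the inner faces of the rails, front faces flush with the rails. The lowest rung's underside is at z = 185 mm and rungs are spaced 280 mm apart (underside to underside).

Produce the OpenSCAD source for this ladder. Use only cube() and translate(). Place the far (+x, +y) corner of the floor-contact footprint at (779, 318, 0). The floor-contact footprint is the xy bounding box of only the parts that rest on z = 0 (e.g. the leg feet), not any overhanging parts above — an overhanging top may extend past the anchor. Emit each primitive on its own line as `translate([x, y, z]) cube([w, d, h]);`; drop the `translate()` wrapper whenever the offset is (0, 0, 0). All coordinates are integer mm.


translate([335, 267, 0]) cube([46, 51, 2309]);
translate([733, 267, 0]) cube([46, 51, 2309]);
translate([381, 267, 185]) cube([352, 51, 39]);
translate([381, 267, 465]) cube([352, 51, 39]);
translate([381, 267, 745]) cube([352, 51, 39]);
translate([381, 267, 1025]) cube([352, 51, 39]);
translate([381, 267, 1305]) cube([352, 51, 39]);
translate([381, 267, 1585]) cube([352, 51, 39]);
translate([381, 267, 1865]) cube([352, 51, 39]);
translate([381, 267, 2145]) cube([352, 51, 39]);


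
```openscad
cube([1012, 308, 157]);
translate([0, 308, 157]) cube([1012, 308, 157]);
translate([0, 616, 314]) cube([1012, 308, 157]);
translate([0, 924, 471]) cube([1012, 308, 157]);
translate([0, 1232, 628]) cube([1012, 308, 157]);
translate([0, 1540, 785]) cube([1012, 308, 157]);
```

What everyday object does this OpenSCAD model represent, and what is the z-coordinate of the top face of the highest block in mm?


A staircase. The total rise is 942 mm.

6 identical blocks, each offset up and back from the previous — a staircase. Each step is 157 mm tall and there are 6 of them, so the total rise is 6 × 157 = 942 mm.


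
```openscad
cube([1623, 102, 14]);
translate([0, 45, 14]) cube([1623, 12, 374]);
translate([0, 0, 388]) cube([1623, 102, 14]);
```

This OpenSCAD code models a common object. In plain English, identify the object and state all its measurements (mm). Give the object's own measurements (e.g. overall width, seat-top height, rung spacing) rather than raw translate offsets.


An I-beam lying along x, 1623 mm long. Overall section height 402 mm. Two flanges 102 mm wide (y) and 14 mm thick, one on the floor and one at the top; a web 12 mm thick runs between them, centred on the flange width.


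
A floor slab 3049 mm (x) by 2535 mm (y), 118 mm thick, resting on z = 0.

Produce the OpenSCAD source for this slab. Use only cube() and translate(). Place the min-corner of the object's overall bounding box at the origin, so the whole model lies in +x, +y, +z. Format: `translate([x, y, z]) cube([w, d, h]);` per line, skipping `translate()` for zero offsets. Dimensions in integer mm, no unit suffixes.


cube([3049, 2535, 118]);


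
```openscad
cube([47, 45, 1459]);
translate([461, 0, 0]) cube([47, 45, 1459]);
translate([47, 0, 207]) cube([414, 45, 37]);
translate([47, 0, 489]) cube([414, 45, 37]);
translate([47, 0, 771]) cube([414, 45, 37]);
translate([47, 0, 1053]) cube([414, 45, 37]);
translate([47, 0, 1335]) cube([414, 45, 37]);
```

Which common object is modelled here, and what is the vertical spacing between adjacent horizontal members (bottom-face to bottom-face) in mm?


A ladder. The rung spacing is 282 mm.

Two tall 47×45 posts with 5 short bars between them — a ladder. Adjacent rungs sit at z = 207 and z = 489, so the spacing is 489 − 207 = 282 mm.


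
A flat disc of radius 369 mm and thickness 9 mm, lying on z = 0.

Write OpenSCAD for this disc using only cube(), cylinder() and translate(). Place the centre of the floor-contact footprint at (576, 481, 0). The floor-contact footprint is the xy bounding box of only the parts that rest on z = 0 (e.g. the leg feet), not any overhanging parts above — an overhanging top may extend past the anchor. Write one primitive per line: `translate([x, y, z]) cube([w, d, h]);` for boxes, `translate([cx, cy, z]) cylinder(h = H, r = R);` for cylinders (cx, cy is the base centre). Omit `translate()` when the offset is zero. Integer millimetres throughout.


translate([576, 481, 0]) cylinder(h = 9, r = 369);


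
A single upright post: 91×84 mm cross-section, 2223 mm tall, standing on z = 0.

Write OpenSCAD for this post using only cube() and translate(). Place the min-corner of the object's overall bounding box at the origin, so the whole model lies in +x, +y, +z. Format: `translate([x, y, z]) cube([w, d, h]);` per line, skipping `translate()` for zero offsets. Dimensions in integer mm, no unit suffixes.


cube([91, 84, 2223]);


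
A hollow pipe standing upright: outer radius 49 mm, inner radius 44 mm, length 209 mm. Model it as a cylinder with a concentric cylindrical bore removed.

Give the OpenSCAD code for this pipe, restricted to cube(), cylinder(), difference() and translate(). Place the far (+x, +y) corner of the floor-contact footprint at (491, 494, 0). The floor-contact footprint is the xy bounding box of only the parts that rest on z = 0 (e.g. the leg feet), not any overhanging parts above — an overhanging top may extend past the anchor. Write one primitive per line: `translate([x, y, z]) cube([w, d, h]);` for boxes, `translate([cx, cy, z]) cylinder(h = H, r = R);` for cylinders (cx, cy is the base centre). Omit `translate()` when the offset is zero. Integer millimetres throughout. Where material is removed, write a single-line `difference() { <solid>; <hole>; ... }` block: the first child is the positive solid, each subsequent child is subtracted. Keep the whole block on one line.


difference() { translate([442, 445, 0]) cylinder(h = 209, r = 49); translate([442, 445, 0]) cylinder(h = 209, r = 44); }


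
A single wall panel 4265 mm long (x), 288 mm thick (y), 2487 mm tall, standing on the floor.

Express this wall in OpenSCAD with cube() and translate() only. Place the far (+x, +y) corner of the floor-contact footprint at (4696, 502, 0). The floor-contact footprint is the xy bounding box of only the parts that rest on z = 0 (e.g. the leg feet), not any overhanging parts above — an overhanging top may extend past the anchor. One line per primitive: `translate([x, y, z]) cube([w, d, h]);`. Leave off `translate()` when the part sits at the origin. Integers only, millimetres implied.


translate([431, 214, 0]) cube([4265, 288, 2487]);
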